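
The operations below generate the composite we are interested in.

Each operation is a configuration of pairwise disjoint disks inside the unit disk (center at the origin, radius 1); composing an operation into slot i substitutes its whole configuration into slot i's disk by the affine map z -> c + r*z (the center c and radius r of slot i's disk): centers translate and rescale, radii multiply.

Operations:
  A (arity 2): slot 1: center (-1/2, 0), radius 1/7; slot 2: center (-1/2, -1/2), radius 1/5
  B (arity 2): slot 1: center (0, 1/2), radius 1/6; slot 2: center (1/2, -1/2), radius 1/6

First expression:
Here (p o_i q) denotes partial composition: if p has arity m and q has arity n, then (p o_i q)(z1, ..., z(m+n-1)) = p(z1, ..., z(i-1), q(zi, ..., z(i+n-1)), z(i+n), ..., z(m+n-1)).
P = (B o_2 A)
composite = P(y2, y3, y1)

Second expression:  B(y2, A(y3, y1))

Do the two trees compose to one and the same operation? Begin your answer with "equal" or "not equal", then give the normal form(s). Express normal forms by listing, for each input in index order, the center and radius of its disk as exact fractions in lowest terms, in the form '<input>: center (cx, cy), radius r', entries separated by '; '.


equal — both sides give y1: center (5/12, -7/12), radius 1/30; y2: center (0, 1/2), radius 1/6; y3: center (5/12, -1/2), radius 1/42

The first composite normalizes to y1: center (5/12, -7/12), radius 1/30; y2: center (0, 1/2), radius 1/6; y3: center (5/12, -1/2), radius 1/42
The second composite normalizes to y1: center (5/12, -7/12), radius 1/30; y2: center (0, 1/2), radius 1/6; y3: center (5/12, -1/2), radius 1/42
Both agree, so they are equal.


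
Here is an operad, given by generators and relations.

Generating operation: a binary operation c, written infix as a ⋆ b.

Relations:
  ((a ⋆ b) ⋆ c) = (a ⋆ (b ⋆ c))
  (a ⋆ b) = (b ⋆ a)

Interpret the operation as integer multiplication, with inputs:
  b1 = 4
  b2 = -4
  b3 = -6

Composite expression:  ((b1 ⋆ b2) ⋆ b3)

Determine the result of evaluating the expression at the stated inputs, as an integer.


96

(b1 ⋆ b2) = -16
((b1 ⋆ b2) ⋆ b3) = 96


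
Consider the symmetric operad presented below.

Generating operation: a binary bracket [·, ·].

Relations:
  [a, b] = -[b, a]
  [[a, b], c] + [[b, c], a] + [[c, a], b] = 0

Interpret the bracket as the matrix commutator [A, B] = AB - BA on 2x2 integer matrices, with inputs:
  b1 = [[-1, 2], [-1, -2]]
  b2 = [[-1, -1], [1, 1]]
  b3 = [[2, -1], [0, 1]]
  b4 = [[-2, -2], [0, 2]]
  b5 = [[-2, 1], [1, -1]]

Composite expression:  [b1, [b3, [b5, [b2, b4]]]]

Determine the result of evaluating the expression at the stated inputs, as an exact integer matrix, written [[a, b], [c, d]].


[[-12, -12], [0, 12]]


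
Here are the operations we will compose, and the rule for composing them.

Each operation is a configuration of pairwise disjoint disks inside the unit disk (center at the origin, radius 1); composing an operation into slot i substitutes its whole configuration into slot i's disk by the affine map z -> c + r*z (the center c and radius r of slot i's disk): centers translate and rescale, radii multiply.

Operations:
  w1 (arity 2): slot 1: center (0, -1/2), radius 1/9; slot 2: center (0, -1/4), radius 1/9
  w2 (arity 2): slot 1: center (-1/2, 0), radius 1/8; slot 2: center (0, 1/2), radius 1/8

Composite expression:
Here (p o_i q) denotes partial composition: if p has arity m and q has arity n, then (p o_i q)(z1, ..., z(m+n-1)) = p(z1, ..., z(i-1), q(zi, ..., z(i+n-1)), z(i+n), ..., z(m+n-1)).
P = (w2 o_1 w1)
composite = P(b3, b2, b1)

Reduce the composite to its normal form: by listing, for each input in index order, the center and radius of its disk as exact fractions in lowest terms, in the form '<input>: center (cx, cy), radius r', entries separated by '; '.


b1: center (0, 1/2), radius 1/8; b2: center (-1/2, -1/32), radius 1/72; b3: center (-1/2, -1/16), radius 1/72


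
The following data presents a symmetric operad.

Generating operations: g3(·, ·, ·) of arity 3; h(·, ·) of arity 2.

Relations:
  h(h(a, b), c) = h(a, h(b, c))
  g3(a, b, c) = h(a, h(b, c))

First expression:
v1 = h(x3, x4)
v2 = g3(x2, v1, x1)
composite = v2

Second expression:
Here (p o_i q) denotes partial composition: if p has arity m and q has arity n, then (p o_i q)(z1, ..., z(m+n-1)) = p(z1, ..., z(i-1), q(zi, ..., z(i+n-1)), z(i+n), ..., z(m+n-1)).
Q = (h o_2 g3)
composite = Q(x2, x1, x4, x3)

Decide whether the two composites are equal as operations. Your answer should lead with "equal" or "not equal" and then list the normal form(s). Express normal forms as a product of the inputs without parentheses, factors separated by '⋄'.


Reducing the first expression gives x2 ⋄ x3 ⋄ x4 ⋄ x1
Reducing the second expression gives x2 ⋄ x1 ⋄ x4 ⋄ x3
The forms do not match — not equal.

not equal; the first gives x2 ⋄ x3 ⋄ x4 ⋄ x1 and the second x2 ⋄ x1 ⋄ x4 ⋄ x3


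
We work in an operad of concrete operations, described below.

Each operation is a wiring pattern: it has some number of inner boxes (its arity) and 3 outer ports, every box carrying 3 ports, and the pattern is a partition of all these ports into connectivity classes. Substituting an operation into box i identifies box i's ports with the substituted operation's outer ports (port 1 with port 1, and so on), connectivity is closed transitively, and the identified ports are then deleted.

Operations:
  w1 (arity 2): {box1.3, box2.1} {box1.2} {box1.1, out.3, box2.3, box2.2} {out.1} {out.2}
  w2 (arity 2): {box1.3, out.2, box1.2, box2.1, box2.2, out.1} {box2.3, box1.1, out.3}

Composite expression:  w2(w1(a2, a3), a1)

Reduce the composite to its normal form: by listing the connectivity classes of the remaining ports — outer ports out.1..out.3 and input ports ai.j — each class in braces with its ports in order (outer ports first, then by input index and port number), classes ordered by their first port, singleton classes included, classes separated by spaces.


{out.1, out.2, a1.1, a1.2, a2.1, a3.2, a3.3} {out.3, a1.3} {a2.2} {a2.3, a3.1}


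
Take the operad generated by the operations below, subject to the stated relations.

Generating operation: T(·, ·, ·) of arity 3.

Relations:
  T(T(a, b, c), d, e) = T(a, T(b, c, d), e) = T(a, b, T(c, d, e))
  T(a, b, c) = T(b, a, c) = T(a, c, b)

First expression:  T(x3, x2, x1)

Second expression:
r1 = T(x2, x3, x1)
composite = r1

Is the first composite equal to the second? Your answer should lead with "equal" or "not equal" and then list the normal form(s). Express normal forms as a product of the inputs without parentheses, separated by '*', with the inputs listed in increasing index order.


equal — both sides give x1 * x2 * x3


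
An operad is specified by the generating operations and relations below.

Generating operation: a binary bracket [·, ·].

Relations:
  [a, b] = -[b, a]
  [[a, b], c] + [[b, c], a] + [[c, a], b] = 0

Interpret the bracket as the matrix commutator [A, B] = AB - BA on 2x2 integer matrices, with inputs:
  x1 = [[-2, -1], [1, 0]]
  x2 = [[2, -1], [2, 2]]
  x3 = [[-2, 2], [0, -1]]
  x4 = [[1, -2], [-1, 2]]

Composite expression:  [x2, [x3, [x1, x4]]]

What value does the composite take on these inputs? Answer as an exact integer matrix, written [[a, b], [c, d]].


[[33, -12], [-24, -33]]


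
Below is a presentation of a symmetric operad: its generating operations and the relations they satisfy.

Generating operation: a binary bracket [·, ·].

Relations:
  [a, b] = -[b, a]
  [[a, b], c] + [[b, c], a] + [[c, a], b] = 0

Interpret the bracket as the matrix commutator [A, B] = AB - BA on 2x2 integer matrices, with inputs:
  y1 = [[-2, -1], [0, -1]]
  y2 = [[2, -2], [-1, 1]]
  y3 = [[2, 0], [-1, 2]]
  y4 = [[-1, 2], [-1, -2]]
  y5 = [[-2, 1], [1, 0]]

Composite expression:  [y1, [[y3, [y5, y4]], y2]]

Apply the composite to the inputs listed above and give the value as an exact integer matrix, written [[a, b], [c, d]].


[[4, 4], [-4, -4]]

[y5, y4] = [[-3, -5], [-1, 3]]
[y3, [y5, y4]] = [[-5, 0], [6, 5]]
[[y3, [y5, y4]], y2] = [[12, 20], [-4, -12]]
[y1, [[y3, [y5, y4]], y2]] = [[4, 4], [-4, -4]]


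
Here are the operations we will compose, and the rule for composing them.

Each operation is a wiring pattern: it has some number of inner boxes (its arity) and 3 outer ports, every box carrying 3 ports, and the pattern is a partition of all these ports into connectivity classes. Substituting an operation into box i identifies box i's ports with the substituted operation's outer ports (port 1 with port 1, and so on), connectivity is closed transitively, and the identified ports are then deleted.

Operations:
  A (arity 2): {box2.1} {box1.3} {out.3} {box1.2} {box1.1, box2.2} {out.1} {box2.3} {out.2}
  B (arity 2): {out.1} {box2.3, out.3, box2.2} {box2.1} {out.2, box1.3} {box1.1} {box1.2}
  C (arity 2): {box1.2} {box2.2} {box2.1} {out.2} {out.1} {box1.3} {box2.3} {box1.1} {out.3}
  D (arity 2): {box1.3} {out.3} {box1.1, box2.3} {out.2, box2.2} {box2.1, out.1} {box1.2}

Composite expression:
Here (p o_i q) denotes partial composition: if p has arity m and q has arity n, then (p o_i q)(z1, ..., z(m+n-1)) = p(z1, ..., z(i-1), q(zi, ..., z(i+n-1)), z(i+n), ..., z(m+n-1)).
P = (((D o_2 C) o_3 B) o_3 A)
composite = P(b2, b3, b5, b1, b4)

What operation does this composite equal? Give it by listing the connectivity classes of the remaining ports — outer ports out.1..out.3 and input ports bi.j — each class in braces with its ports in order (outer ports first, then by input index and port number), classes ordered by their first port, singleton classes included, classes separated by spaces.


{out.1} {out.2} {out.3} {b1.1} {b1.2, b5.1} {b1.3} {b2.1} {b2.2} {b2.3} {b3.1} {b3.2} {b3.3} {b4.1} {b4.2, b4.3} {b5.2} {b5.3}

Substituting into D glues patterns; closure does the rest.
after A, the pattern on (b5, b1) reads {out.1} {out.2} {out.3} {b1.1} {b1.2, b5.1} {b1.3} {b5.2} {b5.3} (out.j = its outer ports)
after B, the pattern on (b5, b1, b4) reads {out.1} {out.2} {out.3, b4.2, b4.3} {b1.1} {b1.2, b5.1} {b1.3} {b4.1} {b5.2} {b5.3} (out.j = its outer ports)
after C, the pattern on (b3, b5, b1, b4) reads {out.1} {out.2} {out.3} {b1.1} {b1.2, b5.1} {b1.3} {b3.1} {b3.2} {b3.3} {b4.1} {b4.2, b4.3} {b5.2} {b5.3} (out.j = its outer ports)
after D, the pattern on (b2, b3, b5, b1, b4) reads {out.1} {out.2} {out.3} {b1.1} {b1.2, b5.1} {b1.3} {b2.1} {b2.2} {b2.3} {b3.1} {b3.2} {b3.3} {b4.1} {b4.2, b4.3} {b5.2} {b5.3} (out.j = its outer ports)


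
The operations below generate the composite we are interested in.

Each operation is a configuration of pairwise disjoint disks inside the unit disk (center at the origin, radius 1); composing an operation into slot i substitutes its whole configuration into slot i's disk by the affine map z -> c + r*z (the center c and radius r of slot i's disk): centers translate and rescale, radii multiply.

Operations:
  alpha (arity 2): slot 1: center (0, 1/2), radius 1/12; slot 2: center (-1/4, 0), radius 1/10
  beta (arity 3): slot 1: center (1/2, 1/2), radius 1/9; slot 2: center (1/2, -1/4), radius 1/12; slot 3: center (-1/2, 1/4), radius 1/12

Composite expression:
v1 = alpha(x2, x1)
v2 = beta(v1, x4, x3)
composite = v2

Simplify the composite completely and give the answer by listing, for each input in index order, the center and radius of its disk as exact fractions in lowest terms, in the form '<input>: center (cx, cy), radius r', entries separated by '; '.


x1: center (17/36, 1/2), radius 1/90; x2: center (1/2, 5/9), radius 1/108; x3: center (-1/2, 1/4), radius 1/12; x4: center (1/2, -1/4), radius 1/12

Follow each x-input down from beta: c' goes to c + r*c', radius to r*r'.
input x2: applying the 2 nested substitutions gives center (1/2, 5/9), radius 1/108
input x1: applying the 2 nested substitutions gives center (17/36, 1/2), radius 1/90
input x4: applying the 1 nested substitution gives center (1/2, -1/4), radius 1/12
input x3: applying the 1 nested substitution gives center (-1/2, 1/4), radius 1/12


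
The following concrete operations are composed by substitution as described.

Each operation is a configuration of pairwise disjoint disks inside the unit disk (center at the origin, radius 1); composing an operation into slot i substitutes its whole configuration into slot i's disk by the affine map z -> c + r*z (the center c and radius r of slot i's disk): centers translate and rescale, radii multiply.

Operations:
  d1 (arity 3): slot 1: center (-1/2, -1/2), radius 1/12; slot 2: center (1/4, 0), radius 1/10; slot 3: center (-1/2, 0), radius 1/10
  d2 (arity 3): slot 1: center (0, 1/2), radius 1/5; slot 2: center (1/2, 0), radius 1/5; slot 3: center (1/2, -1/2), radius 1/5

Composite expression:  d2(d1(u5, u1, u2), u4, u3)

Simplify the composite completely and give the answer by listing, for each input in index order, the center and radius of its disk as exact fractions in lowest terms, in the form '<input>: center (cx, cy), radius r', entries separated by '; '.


u1: center (1/20, 1/2), radius 1/50; u2: center (-1/10, 1/2), radius 1/50; u3: center (1/2, -1/2), radius 1/5; u4: center (1/2, 0), radius 1/5; u5: center (-1/10, 2/5), radius 1/60

Only the slot chain above each u matters under d2; compose those maps.
for u5, the 2-step affine chain lands on center (-1/10, 2/5), radius 1/60
for u1, the 2-step affine chain lands on center (1/20, 1/2), radius 1/50
for u2, the 2-step affine chain lands on center (-1/10, 1/2), radius 1/50
for u4, the 1-step affine chain lands on center (1/2, 0), radius 1/5
for u3, the 1-step affine chain lands on center (1/2, -1/2), radius 1/5


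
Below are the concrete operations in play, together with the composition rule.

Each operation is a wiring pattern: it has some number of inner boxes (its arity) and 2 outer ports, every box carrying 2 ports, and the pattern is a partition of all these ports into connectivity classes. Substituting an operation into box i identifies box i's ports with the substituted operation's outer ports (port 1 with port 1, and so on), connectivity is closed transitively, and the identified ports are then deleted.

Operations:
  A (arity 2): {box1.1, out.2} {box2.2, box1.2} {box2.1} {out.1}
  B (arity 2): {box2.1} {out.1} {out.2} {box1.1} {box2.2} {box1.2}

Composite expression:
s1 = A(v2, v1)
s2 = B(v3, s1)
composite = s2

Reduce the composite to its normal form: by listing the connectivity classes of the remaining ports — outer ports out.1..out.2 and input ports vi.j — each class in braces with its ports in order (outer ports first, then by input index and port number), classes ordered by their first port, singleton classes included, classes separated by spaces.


{out.1} {out.2} {v1.1} {v1.2, v2.2} {v2.1} {v3.1} {v3.2}

Connectivity passes through glued B-boundaries; trace each wire chain.
stage A: inputs (v2, v1), connectivity {out.1} {out.2, v2.1} {v1.1} {v1.2, v2.2}, out.j its boundary
stage B: inputs (v3, v2, v1), connectivity {out.1} {out.2} {v1.1} {v1.2, v2.2} {v2.1} {v3.1} {v3.2}, out.j its boundary


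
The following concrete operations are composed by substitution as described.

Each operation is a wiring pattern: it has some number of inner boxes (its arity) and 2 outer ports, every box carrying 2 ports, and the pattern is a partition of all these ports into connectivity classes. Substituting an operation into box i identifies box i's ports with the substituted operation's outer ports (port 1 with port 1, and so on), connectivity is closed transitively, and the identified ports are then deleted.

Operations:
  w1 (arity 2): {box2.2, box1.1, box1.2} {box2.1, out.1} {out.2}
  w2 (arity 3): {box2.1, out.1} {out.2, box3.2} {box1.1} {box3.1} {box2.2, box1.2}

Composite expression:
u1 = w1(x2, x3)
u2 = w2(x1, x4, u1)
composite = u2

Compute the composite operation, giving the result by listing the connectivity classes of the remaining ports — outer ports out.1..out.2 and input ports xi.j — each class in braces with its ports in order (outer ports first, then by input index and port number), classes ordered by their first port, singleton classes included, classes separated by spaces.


Two ports join when wires chain via w2-identified ports.
after w1, the pattern on (x2, x3) reads {out.1, x3.1} {out.2} {x2.1, x2.2, x3.2} (out.j = its outer ports)
after w2, the pattern on (x1, x4, x2, x3) reads {out.1, x4.1} {out.2} {x1.1} {x1.2, x4.2} {x2.1, x2.2, x3.2} {x3.1} (out.j = its outer ports)

{out.1, x4.1} {out.2} {x1.1} {x1.2, x4.2} {x2.1, x2.2, x3.2} {x3.1}


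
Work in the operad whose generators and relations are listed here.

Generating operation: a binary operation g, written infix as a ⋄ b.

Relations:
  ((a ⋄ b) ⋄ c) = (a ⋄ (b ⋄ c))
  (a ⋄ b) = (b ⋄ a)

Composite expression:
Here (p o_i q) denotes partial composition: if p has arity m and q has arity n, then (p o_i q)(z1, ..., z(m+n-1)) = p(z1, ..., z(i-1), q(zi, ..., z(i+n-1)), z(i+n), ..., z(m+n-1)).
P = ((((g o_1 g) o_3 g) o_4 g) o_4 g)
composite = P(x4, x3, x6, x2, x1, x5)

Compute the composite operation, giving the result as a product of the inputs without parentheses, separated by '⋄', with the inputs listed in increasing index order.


x1 ⋄ x2 ⋄ x3 ⋄ x4 ⋄ x5 ⋄ x6

Both nesting and order wash out for g; what remains is which x's occur.
(x4 ⋄ x3) unparenthesizes to x4 ⋄ x3
(x2 ⋄ x1) unparenthesizes to x2 ⋄ x1
((x2 ⋄ x1) ⋄ x5) unparenthesizes to x2 ⋄ x1 ⋄ x5
(x6 ⋄ ((x2 ⋄ x1) ⋄ x5)) unparenthesizes to x6 ⋄ x2 ⋄ x1 ⋄ x5
((x4 ⋄ x3) ⋄ (x6 ⋄ ((x2 ⋄ x1) ⋄ x5))) unparenthesizes to x4 ⋄ x3 ⋄ x6 ⋄ x2 ⋄ x1 ⋄ x5
sorting the factors by input index: x1 ⋄ x2 ⋄ x3 ⋄ x4 ⋄ x5 ⋄ x6


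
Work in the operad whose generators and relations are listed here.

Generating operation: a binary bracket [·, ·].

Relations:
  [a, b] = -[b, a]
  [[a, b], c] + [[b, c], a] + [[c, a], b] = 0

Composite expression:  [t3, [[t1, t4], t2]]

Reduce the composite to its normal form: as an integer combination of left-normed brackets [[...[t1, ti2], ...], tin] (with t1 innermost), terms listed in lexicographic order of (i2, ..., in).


-[[[t1, t4], t2], t3]


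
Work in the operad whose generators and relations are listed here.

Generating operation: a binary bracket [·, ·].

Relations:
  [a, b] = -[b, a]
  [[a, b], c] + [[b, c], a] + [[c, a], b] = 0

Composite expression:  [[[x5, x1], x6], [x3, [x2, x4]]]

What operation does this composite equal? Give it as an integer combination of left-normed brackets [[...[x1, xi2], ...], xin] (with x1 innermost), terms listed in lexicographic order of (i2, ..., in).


A multilinear Lie element is pinned by x1-initial words (x1 innermost).
Composite bracket: [[[x5, x1], x6], [x3, [x2, x4]]]
The bracket unfolds into 32 signed words via [a, b] = ab - ba (2^5 = 32).
Only words starting with x1 matter:
  word x1x5x6x2x4x3 has sign +1, contributing +[[[[[x1, x5], x6], x2], x4], x3]
  word x1x5x6x3x2x4 has sign -1, contributing -[[[[[x1, x5], x6], x3], x2], x4]
  word x1x5x6x3x4x2 has sign +1, contributing +[[[[[x1, x5], x6], x3], x4], x2]
  word x1x5x6x4x2x3 has sign -1, contributing -[[[[[x1, x5], x6], x4], x2], x3]

[[[[[x1, x5], x6], x2], x4], x3] - [[[[[x1, x5], x6], x3], x2], x4] + [[[[[x1, x5], x6], x3], x4], x2] - [[[[[x1, x5], x6], x4], x2], x3]


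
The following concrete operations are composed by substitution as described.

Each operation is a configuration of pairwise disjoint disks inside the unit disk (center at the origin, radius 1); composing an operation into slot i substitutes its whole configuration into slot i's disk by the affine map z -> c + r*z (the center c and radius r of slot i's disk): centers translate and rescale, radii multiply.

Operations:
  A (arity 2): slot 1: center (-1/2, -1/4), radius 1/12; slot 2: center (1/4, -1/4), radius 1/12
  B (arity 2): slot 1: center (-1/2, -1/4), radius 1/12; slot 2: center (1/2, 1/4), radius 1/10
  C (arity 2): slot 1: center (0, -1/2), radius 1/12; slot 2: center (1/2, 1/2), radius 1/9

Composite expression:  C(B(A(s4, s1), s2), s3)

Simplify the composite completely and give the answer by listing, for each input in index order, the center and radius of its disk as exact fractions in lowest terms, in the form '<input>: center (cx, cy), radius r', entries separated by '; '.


Below C, radii multiply path by path; the s-disk centers shift.
s4: after 3 affine steps, its disk has center (-13/288, -301/576), radius 1/1728
s1: after 3 affine steps, its disk has center (-23/576, -301/576), radius 1/1728
s2: after 2 affine steps, its disk has center (1/24, -23/48), radius 1/120
s3: after 1 affine step, its disk has center (1/2, 1/2), radius 1/9

s1: center (-23/576, -301/576), radius 1/1728; s2: center (1/24, -23/48), radius 1/120; s3: center (1/2, 1/2), radius 1/9; s4: center (-13/288, -301/576), radius 1/1728


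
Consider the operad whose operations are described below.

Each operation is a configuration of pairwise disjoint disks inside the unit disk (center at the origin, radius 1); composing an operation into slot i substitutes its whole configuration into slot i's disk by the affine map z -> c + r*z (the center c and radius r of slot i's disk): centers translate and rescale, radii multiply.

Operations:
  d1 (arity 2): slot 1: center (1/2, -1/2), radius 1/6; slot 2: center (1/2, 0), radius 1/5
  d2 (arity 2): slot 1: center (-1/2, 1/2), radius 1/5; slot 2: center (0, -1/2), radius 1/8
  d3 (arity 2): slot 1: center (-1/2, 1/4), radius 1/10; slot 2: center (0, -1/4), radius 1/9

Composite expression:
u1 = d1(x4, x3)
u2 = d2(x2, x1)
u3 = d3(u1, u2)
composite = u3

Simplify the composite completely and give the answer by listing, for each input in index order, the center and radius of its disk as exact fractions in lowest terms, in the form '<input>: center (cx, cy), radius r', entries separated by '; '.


x1: center (0, -11/36), radius 1/72; x2: center (-1/18, -7/36), radius 1/45; x3: center (-9/20, 1/4), radius 1/50; x4: center (-9/20, 1/5), radius 1/60

Each x-disk chains the slot maps above it in d3; radii multiply.
x4: after 2 affine steps, its disk has center (-9/20, 1/5), radius 1/60
x3: after 2 affine steps, its disk has center (-9/20, 1/4), radius 1/50
x2: after 2 affine steps, its disk has center (-1/18, -7/36), radius 1/45
x1: after 2 affine steps, its disk has center (0, -11/36), radius 1/72


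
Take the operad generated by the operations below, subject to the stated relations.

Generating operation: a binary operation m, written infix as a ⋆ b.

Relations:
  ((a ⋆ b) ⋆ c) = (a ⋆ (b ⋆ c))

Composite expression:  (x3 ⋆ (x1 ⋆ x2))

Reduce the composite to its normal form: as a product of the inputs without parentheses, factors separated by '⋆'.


Key point: m is associative — brackets drop, the x-order remains.
(x1 ⋆ x2) spells out as x1 ⋆ x2
(x3 ⋆ (x1 ⋆ x2)) spells out as x3 ⋆ x1 ⋆ x2

x3 ⋆ x1 ⋆ x2


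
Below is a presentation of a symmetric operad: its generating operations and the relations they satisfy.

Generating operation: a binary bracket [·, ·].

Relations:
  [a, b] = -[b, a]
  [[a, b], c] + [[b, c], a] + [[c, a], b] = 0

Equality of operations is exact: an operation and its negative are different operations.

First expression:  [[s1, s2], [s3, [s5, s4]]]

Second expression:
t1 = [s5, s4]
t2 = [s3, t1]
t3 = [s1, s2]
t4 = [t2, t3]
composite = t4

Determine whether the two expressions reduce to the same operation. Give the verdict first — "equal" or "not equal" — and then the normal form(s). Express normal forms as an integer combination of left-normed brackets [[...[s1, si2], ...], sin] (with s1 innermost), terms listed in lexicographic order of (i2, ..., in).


not equal — first -[[[[s1, s2], s3], s4], s5] + [[[[s1, s2], s3], s5], s4] + [[[[s1, s2], s4], s5], s3] - [[[[s1, s2], s5], s4], s3], second [[[[s1, s2], s3], s4], s5] - [[[[s1, s2], s3], s5], s4] - [[[[s1, s2], s4], s5], s3] + [[[[s1, s2], s5], s4], s3]

The first expression, normalized: -[[[[s1, s2], s3], s4], s5] + [[[[s1, s2], s3], s5], s4] + [[[[s1, s2], s4], s5], s3] - [[[[s1, s2], s5], s4], s3]
The second expression, normalized: [[[[s1, s2], s3], s4], s5] - [[[[s1, s2], s3], s5], s4] - [[[[s1, s2], s4], s5], s3] + [[[[s1, s2], s5], s4], s3]
No match — not equal.


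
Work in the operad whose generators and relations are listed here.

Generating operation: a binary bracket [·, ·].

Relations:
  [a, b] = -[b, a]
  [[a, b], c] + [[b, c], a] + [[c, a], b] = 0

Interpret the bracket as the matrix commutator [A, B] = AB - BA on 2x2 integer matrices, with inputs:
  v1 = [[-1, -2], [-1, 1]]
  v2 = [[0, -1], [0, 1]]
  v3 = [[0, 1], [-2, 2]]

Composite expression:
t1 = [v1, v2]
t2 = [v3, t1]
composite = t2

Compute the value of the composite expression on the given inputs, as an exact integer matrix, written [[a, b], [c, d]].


[[1, 2], [6, -1]]

[v1, v2] = [[-1, 0], [1, 1]]
[v3, [v1, v2]] = [[1, 2], [6, -1]]


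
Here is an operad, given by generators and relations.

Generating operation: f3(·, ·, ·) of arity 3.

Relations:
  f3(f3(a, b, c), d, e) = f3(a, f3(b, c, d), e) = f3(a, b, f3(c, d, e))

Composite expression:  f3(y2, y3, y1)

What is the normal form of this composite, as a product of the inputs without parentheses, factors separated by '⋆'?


y2 ⋆ y3 ⋆ y1

The f3-tree's shape is irrelevant; the y-reading-order decides.
f3(y2, y3, y1) unparenthesizes to y2 ⋆ y3 ⋆ y1


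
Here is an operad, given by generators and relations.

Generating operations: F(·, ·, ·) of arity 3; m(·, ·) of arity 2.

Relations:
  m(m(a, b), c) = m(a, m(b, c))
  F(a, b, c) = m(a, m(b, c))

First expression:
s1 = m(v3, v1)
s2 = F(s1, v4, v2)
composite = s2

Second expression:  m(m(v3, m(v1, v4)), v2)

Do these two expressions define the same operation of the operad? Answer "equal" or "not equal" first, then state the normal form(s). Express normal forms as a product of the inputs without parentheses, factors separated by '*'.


Reducing the first expression gives v3 * v1 * v4 * v2
Reducing the second expression gives v3 * v1 * v4 * v2
The normal forms match — equal.

equal — both sides give v3 * v1 * v4 * v2


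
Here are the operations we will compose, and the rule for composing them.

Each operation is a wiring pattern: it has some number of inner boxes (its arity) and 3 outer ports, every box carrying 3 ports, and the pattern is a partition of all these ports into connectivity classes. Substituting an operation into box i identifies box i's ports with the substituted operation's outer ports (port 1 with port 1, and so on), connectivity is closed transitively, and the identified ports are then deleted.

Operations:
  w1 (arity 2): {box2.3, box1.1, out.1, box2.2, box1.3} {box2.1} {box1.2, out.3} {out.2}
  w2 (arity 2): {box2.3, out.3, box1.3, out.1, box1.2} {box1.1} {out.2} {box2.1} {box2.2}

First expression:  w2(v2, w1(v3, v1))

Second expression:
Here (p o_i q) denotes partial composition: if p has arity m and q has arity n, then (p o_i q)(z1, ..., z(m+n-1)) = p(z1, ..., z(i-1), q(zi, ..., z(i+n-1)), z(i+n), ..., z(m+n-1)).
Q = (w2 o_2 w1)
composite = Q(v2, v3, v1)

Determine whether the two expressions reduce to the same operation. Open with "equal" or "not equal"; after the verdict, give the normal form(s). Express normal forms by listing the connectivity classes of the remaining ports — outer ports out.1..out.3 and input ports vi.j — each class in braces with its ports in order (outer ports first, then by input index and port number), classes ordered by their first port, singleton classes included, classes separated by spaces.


equal; both compose to {out.1, out.3, v2.2, v2.3, v3.2} {out.2} {v1.1} {v1.2, v1.3, v3.1, v3.3} {v2.1}

In normal form, the first expression is {out.1, out.3, v2.2, v2.3, v3.2} {out.2} {v1.1} {v1.2, v1.3, v3.1, v3.3} {v2.1}
In normal form, the second expression is {out.1, out.3, v2.2, v2.3, v3.2} {out.2} {v1.1} {v1.2, v1.3, v3.1, v3.3} {v2.1}
The forms coincide; equal.


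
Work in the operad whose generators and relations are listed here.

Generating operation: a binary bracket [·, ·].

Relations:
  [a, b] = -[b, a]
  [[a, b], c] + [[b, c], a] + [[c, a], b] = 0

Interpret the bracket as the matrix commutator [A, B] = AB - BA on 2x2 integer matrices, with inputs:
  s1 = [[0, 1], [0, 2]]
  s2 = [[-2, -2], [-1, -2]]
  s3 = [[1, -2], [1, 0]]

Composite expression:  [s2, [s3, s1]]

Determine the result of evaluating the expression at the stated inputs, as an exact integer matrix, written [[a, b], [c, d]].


[[1, -4], [2, -1]]

[s3, s1] = [[-1, -3], [-2, 1]]
[s2, [s3, s1]] = [[1, -4], [2, -1]]


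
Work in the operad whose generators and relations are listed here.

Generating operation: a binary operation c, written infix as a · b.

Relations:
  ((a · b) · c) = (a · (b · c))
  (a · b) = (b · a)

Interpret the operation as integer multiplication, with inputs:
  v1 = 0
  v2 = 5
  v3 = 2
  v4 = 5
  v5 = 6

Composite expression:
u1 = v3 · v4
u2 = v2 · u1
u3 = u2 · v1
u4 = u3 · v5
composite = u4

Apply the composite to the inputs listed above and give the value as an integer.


0

(v3 · v4) = 10
(v2 · (v3 · v4)) = 50
((v2 · (v3 · v4)) · v1) = 0
(((v2 · (v3 · v4)) · v1) · v5) = 0


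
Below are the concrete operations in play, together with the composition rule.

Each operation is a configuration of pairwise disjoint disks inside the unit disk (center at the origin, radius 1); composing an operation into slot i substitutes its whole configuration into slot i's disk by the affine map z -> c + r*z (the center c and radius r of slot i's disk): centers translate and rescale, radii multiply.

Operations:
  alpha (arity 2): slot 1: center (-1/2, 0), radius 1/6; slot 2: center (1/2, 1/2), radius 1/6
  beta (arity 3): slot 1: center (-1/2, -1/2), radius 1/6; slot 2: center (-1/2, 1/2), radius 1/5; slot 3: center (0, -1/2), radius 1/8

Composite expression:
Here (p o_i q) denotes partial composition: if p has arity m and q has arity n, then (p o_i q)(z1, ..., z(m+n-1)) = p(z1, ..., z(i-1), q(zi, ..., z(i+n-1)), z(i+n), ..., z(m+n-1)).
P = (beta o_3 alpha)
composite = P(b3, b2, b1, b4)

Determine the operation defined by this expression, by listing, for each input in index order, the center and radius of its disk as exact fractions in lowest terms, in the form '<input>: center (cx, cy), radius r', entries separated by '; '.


Only the slot chain above each b matters under beta; compose those maps.
input b3: applying the 1 nested substitution gives center (-1/2, -1/2), radius 1/6
input b2: applying the 1 nested substitution gives center (-1/2, 1/2), radius 1/5
input b1: applying the 2 nested substitutions gives center (-1/16, -1/2), radius 1/48
input b4: applying the 2 nested substitutions gives center (1/16, -7/16), radius 1/48

b1: center (-1/16, -1/2), radius 1/48; b2: center (-1/2, 1/2), radius 1/5; b3: center (-1/2, -1/2), radius 1/6; b4: center (1/16, -7/16), radius 1/48


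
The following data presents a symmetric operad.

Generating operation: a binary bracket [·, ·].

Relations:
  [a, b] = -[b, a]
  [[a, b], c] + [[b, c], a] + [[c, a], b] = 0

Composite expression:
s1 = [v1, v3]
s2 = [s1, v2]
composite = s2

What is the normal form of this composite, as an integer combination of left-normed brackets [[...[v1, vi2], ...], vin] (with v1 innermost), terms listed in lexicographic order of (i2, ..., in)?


Left-normed coefficients sit on the v1-initial expansion words.
Composite bracket: [[v1, v3], v2]
Under [a, b] = ab - ba we get 4 signed associative words (2^2 = 4).
Collect the words opening with v1:
  the word v1v3v2 carries sign +1 and contributes +[[v1, v3], v2]

[[v1, v3], v2]


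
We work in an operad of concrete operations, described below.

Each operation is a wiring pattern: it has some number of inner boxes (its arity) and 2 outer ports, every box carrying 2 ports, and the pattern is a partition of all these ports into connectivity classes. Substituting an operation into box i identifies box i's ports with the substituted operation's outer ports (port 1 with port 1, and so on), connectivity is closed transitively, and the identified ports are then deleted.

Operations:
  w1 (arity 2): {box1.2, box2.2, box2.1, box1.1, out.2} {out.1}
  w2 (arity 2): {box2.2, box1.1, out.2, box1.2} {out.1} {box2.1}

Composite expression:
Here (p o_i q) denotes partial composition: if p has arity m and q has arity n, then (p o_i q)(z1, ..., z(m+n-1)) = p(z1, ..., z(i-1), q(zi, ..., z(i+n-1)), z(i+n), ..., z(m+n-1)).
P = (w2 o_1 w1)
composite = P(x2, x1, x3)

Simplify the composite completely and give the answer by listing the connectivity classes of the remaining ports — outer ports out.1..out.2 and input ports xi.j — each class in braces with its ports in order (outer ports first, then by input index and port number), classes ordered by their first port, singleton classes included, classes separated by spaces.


{out.1} {out.2, x1.1, x1.2, x2.1, x2.2, x3.2} {x3.1}


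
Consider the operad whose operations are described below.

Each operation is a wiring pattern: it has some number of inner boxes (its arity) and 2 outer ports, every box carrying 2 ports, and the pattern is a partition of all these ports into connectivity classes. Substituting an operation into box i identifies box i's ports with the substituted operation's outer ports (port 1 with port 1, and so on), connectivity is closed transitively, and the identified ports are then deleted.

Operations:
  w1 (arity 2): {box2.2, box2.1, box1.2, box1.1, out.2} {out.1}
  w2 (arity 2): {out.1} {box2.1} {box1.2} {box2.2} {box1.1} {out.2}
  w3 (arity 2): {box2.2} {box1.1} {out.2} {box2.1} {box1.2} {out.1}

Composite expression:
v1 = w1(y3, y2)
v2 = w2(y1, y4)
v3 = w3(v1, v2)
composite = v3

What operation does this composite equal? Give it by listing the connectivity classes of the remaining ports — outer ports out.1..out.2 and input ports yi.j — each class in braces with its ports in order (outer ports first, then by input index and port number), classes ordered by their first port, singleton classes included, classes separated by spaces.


{out.1} {out.2} {y1.1} {y1.2} {y2.1, y2.2, y3.1, y3.2} {y4.1} {y4.2}

After gluing at w3, chains via deleted ports link the y-ports.
after w1, the pattern on (y3, y2) reads {out.1} {out.2, y2.1, y2.2, y3.1, y3.2} (out.j = its outer ports)
after w2, the pattern on (y1, y4) reads {out.1} {out.2} {y1.1} {y1.2} {y4.1} {y4.2} (out.j = its outer ports)
after w3, the pattern on (y3, y2, y1, y4) reads {out.1} {out.2} {y1.1} {y1.2} {y2.1, y2.2, y3.1, y3.2} {y4.1} {y4.2} (out.j = its outer ports)


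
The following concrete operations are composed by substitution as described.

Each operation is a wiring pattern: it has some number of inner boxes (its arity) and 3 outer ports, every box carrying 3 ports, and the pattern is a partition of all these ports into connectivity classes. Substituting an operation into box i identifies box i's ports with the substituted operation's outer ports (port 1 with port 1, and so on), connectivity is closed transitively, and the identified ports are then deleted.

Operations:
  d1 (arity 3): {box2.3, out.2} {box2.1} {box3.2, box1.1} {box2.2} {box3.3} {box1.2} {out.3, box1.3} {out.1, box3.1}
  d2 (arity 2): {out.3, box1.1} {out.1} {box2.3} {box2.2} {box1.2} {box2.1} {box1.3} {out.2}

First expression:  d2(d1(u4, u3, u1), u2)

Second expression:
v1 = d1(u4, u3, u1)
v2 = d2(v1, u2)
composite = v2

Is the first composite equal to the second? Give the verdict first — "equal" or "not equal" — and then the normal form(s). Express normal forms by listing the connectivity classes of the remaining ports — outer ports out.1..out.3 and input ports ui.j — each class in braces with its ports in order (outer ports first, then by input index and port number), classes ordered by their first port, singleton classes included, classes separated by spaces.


equal; both compose to {out.1} {out.2} {out.3, u1.1} {u1.2, u4.1} {u1.3} {u2.1} {u2.2} {u2.3} {u3.1} {u3.2} {u3.3} {u4.2} {u4.3}

The first expression reduces to {out.1} {out.2} {out.3, u1.1} {u1.2, u4.1} {u1.3} {u2.1} {u2.2} {u2.3} {u3.1} {u3.2} {u3.3} {u4.2} {u4.3}
The second expression reduces to {out.1} {out.2} {out.3, u1.1} {u1.2, u4.1} {u1.3} {u2.1} {u2.2} {u2.3} {u3.1} {u3.2} {u3.3} {u4.2} {u4.3}
The forms coincide; equal.


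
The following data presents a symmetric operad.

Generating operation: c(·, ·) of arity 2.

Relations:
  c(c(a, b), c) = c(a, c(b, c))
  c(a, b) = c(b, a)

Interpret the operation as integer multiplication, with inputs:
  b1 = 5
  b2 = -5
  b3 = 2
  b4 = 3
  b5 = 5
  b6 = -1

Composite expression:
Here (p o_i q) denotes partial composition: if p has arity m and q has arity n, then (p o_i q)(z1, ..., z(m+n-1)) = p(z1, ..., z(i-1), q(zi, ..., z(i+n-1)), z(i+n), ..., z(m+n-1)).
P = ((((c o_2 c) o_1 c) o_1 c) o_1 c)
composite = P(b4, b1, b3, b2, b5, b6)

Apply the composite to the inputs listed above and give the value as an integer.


750


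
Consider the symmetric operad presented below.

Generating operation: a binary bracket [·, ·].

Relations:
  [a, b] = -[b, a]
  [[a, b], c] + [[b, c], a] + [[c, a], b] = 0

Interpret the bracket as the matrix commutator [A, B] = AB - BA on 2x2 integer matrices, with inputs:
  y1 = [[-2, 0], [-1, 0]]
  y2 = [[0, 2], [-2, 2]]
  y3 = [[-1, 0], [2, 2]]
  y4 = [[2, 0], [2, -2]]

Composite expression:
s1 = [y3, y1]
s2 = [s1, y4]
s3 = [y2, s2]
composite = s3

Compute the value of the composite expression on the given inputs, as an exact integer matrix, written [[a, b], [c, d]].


[[-56, 0], [-56, 56]]

[y3, y1] = [[0, 0], [-7, 0]]
[[y3, y1], y4] = [[0, 0], [-28, 0]]
[y2, [[y3, y1], y4]] = [[-56, 0], [-56, 56]]


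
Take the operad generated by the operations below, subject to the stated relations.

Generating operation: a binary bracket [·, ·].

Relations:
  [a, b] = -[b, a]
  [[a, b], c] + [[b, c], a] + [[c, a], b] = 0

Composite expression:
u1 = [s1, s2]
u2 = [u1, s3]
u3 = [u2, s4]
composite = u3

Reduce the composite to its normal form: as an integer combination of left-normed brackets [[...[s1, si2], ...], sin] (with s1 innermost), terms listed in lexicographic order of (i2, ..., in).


[[[s1, s2], s3], s4]

Expand each bracket as ab - ba; the s1-initial words give the coefficients.
Composite bracket: [[[s1, s2], s3], s4]
Full expansion: 8 signed words from ab - ba (2^3 = 8).
The s1-initial words carry the normal form:
  from s1s2s3s4, sign +1: term +[[[s1, s2], s3], s4]


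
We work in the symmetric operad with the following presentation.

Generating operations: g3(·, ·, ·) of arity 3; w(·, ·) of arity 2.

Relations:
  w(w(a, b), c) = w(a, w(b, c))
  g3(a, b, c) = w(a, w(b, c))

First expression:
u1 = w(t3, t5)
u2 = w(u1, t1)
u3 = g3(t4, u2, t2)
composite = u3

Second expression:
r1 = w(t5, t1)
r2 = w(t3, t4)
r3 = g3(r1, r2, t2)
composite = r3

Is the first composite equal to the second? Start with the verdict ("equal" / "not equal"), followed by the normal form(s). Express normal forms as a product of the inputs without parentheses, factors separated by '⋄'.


not equal; first: t4 ⋄ t3 ⋄ t5 ⋄ t1 ⋄ t2; second: t5 ⋄ t1 ⋄ t3 ⋄ t4 ⋄ t2

The first composite normalizes to t4 ⋄ t3 ⋄ t5 ⋄ t1 ⋄ t2
The second composite normalizes to t5 ⋄ t1 ⋄ t3 ⋄ t4 ⋄ t2
The forms do not match — not equal.


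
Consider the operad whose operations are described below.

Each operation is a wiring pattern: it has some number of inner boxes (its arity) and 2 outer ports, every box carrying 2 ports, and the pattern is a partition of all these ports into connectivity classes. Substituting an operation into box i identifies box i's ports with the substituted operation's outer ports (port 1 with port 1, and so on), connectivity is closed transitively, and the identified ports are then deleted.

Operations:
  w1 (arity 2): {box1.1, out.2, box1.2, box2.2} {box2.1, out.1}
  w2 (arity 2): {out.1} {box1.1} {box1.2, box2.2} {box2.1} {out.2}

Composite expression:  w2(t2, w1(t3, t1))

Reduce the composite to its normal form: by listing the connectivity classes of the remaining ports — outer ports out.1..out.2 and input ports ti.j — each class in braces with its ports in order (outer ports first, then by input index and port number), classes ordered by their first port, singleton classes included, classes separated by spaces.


{out.1} {out.2} {t1.1} {t1.2, t2.2, t3.1, t3.2} {t2.1}
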